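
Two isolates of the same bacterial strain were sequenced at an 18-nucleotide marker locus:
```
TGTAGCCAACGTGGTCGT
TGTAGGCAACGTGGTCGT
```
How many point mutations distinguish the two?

Comparing position by position, 1 position differs: 6 (C/G).

1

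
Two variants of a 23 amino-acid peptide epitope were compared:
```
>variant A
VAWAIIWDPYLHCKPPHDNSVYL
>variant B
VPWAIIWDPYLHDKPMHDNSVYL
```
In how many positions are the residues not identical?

Mismatches (1-based): position 2: A→P; position 13: C→D; position 16: P→M.

3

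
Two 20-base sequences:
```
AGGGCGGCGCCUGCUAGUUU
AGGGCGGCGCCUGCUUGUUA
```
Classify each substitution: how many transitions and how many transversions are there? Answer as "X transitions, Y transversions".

Transitions (purine↔purine or pyrimidine↔pyrimidine): none.
Transversions (purine↔pyrimidine): 16 A→U, 20 U→A.

0 transitions, 2 transversions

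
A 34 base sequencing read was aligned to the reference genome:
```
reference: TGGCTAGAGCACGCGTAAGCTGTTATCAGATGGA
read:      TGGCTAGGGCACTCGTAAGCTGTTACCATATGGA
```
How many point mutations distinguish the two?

4

The sequences differ at positions 8, 13, 26, 29 (1-based) — 4 in total.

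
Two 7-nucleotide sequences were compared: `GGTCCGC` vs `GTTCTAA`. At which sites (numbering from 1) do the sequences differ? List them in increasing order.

2, 5, 6, 7

Differences at site 2 (G→T), site 5 (C→T), site 6 (G→A), site 7 (C→A).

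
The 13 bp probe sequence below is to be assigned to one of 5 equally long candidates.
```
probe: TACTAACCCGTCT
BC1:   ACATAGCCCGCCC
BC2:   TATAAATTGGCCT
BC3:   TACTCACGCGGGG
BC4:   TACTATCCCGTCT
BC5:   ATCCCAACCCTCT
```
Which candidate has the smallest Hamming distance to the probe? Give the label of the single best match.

BC4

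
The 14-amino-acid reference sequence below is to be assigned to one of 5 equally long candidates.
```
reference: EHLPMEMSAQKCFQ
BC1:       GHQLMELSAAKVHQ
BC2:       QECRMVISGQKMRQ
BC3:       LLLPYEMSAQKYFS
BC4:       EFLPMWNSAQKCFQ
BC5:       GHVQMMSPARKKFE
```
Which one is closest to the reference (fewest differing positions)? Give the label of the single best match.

Hamming distances to reference — BC1: 7; BC2: 9; BC3: 5; BC4: 3; BC5: 9.
Smallest is BC4 with 3 mismatches.

BC4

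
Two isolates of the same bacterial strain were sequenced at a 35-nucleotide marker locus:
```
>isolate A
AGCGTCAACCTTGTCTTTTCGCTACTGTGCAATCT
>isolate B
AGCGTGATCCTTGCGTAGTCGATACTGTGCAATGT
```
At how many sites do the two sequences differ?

8

Comparing position by position, 8 sites differ: 6 (C/G), 8 (A/T), 14 (T/C), 15 (C/G), 17 (T/A), 18 (T/G), 22 (C/A), 34 (C/G).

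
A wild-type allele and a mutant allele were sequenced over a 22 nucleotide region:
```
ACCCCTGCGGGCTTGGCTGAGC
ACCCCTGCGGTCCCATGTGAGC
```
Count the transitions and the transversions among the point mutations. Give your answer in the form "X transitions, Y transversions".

3 transitions, 3 transversions

Transitions (purine↔purine or pyrimidine↔pyrimidine): 13 T→C, 14 T→C, 15 G→A.
Transversions (purine↔pyrimidine): 11 G→T, 16 G→T, 17 C→G.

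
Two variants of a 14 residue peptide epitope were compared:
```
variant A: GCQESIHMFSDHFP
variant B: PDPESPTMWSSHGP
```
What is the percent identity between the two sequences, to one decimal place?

Mismatches at positions 1, 2, 3, 6, 7, 9, 11, 13 (1-based): 8 of 14.
Identical positions: 6/14 = 42.86% → 42.9%.

42.9%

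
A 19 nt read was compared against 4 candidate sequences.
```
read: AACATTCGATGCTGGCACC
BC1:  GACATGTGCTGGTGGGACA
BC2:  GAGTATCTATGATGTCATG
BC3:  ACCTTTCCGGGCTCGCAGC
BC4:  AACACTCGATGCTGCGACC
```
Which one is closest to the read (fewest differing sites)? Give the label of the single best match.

BC4

Hamming distances to read — BC1: 7; BC2: 9; BC3: 7; BC4: 3.
Smallest is BC4 with 3 mismatches.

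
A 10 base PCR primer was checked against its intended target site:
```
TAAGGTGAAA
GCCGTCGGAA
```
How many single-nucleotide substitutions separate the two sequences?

6

Comparing position by position, 6 sites differ: 1 (T/G), 2 (A/C), 3 (A/C), 5 (G/T), 6 (T/C), 8 (A/G).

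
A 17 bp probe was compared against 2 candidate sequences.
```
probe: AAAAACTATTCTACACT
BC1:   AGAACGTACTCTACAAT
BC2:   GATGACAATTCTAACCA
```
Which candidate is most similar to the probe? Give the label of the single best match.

BC1

BC1 differs at 5 sites; BC2 differs at 7 sites. The closest is BC1.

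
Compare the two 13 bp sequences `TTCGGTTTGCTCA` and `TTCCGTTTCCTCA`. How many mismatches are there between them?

2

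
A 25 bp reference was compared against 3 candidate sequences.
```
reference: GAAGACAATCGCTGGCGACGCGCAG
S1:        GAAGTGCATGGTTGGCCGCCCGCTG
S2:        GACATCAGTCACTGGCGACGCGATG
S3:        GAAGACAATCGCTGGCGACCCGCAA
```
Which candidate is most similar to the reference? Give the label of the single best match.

S1 differs at 9 bases; S2 differs at 7 bases; S3 differs at 2 bases. The closest is S3.

S3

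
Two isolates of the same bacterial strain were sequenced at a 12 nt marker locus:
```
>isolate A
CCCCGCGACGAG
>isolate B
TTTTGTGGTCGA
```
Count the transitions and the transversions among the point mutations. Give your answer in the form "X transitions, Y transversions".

Mismatches (1-based):
site 1: C→T (pyrimidine→pyrimidine, transition)
site 2: C→T (pyrimidine→pyrimidine, transition)
site 3: C→T (pyrimidine→pyrimidine, transition)
site 4: C→T (pyrimidine→pyrimidine, transition)
site 6: C→T (pyrimidine→pyrimidine, transition)
site 8: A→G (purine→purine, transition)
site 9: C→T (pyrimidine→pyrimidine, transition)
site 10: G→C (purine→pyrimidine, transversion)
site 11: A→G (purine→purine, transition)
site 12: G→A (purine→purine, transition)

9 transitions, 1 transversion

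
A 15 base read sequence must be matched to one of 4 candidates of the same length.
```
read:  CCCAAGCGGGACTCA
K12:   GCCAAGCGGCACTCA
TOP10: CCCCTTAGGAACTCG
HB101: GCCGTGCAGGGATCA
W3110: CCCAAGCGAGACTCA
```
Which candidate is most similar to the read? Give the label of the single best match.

W3110

Hamming distances to read — K12: 2; TOP10: 6; HB101: 6; W3110: 1.
Smallest is W3110 with 1 mismatch.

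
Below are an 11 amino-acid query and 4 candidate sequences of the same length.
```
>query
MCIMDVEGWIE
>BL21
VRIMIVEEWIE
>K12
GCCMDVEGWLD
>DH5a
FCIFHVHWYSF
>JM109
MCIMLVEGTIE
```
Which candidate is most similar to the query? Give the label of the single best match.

Hamming distances to query — BL21: 4; K12: 4; DH5a: 8; JM109: 2.
Smallest is JM109 with 2 mismatches.

JM109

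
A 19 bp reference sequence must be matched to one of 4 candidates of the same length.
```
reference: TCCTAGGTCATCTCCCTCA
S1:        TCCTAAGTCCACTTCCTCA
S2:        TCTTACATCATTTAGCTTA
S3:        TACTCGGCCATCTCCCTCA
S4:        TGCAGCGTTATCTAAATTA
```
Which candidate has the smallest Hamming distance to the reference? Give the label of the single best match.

S3

S1 differs at 4 positions; S2 differs at 7 positions; S3 differs at 3 positions; S4 differs at 9 positions. The closest is S3.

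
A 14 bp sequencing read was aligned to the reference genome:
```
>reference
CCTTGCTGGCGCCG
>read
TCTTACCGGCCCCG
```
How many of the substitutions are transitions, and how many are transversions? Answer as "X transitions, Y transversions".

3 transitions, 1 transversion

Transitions (purine↔purine or pyrimidine↔pyrimidine): 1 C→T, 5 G→A, 7 T→C.
Transversions (purine↔pyrimidine): 11 G→C.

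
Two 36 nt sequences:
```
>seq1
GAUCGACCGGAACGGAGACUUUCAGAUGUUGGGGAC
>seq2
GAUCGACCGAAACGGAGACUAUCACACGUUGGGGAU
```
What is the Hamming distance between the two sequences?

5

Comparing position by position, 5 bases differ: 10 (G/A), 21 (U/A), 25 (G/C), 27 (U/C), 36 (C/U).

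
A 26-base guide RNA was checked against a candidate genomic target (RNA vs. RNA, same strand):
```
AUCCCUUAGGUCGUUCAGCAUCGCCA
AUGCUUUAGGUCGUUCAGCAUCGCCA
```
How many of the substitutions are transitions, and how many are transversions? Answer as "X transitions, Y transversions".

1 transition, 1 transversion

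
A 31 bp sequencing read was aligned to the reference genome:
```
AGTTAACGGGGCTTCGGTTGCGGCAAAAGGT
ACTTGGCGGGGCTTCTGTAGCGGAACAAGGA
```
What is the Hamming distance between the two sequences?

8

The sequences differ at sites 2, 5, 6, 16, 19, 24, 26, 31 (1-based) — 8 in total.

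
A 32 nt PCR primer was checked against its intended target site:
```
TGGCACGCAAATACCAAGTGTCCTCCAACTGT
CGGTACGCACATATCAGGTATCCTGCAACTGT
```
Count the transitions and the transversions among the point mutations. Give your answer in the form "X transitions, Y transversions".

5 transitions, 2 transversions

Mismatches (1-based):
base 1: T→C (pyrimidine→pyrimidine, transition)
base 4: C→T (pyrimidine→pyrimidine, transition)
base 10: A→C (purine→pyrimidine, transversion)
base 14: C→T (pyrimidine→pyrimidine, transition)
base 17: A→G (purine→purine, transition)
base 20: G→A (purine→purine, transition)
base 25: C→G (pyrimidine→purine, transversion)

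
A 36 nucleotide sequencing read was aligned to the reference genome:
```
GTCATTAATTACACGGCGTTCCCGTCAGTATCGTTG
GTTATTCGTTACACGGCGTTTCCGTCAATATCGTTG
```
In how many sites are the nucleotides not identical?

5

Mismatches (1-based): site 3: C→T; site 7: A→C; site 8: A→G; site 21: C→T; site 28: G→A.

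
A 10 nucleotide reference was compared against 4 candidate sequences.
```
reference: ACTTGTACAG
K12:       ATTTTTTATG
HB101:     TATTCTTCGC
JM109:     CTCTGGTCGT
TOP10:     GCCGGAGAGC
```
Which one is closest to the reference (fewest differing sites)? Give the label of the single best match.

K12 differs at 5 sites; HB101 differs at 6 sites; JM109 differs at 7 sites; TOP10 differs at 8 sites. The closest is K12.

K12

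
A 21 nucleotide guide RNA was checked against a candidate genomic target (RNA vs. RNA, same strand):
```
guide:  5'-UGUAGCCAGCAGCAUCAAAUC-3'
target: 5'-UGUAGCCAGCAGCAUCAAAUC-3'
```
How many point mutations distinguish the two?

0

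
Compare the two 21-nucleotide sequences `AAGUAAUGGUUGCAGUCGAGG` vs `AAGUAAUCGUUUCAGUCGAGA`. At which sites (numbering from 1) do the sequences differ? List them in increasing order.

8, 12, 21

Differences at site 8 (G→C), site 12 (G→U), site 21 (G→A).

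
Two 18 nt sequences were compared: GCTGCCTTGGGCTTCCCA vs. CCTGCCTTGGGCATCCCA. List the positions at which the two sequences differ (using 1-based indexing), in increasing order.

Scanning 1-based: 1: G/C; 13: T/A.

1, 13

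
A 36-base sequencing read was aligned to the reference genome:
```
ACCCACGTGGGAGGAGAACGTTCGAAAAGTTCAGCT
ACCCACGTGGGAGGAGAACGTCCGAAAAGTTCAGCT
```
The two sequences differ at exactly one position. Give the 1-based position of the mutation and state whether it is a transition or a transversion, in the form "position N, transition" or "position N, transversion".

Position 22 changes T→C. T is a pyrimidine and C is a pyrimidine, so this is a transition.

position 22, transition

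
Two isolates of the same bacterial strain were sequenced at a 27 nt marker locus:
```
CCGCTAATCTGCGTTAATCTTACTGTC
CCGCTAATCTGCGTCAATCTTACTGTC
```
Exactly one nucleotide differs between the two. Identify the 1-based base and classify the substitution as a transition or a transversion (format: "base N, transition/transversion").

Base 15 changes T→C. T is a pyrimidine and C is a pyrimidine, so this is a transition.

base 15, transition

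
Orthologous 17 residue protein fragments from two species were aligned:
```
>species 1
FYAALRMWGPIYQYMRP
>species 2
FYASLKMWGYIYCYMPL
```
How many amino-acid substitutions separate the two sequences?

6

Mismatches (1-based): position 4: A→S; position 6: R→K; position 10: P→Y; position 13: Q→C; position 16: R→P; position 17: P→L.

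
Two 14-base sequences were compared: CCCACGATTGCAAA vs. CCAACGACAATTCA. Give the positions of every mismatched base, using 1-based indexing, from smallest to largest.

Differences at position 3 (C→A), position 8 (T→C), position 9 (T→A), position 10 (G→A), position 11 (C→T), position 12 (A→T), position 13 (A→C).

3, 8, 9, 10, 11, 12, 13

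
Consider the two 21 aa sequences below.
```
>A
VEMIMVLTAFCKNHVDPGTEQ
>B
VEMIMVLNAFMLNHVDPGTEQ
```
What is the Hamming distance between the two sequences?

3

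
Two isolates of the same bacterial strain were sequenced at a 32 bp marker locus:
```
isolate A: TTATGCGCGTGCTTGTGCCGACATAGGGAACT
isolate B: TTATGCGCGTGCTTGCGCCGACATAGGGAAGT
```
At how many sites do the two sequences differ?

Mismatches (1-based): site 16: T→C; site 31: C→G.

2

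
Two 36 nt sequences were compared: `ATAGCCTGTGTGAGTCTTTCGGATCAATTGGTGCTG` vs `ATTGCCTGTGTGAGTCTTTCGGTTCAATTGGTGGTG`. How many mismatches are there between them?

Mismatches (1-based): position 3: A→T; position 23: A→T; position 34: C→G.

3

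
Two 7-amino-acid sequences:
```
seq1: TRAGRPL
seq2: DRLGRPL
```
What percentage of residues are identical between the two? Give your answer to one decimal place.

Mismatches at positions 1, 3 (1-based): 2 of 7.
Identical positions: 5/7 = 71.43% → 71.4%.

71.4%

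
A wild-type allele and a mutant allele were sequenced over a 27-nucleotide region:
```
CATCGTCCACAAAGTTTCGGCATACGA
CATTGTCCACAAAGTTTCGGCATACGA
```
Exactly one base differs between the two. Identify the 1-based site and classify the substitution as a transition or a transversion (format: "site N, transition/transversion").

The sequences differ only at site 4: C→T (pyrimidine→pyrimidine), a transition.

site 4, transition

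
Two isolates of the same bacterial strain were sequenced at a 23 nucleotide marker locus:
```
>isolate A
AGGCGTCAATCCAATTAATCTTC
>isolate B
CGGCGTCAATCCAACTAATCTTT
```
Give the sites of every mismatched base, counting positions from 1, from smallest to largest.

1, 15, 23

Differences at site 1 (A→C), site 15 (T→C), site 23 (C→T).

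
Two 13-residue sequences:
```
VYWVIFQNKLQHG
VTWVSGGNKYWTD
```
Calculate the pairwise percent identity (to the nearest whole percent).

38%

Mismatches at positions 2, 5, 6, 7, 10, 11, 12, 13 (1-based): 8 of 13.
Identical positions: 5/13 = 38.46% → 38%.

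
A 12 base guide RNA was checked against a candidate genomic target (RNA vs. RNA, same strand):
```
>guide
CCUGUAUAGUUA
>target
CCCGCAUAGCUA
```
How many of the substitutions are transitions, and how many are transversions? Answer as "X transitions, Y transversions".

3 transitions, 0 transversions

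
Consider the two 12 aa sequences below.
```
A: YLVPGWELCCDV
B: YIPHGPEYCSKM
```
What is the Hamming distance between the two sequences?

8

The sequences differ at positions 2, 3, 4, 6, 8, 10, 11, 12 (1-based) — 8 in total.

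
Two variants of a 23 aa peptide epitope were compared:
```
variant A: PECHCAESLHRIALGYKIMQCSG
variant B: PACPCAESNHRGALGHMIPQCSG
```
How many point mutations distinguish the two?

7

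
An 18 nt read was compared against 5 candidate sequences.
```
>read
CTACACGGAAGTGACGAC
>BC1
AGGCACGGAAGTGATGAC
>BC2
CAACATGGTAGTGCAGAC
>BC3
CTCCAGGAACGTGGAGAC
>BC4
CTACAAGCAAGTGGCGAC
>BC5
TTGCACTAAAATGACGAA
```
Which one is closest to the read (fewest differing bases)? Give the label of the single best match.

BC4

BC1 differs at 4 bases; BC2 differs at 5 bases; BC3 differs at 6 bases; BC4 differs at 3 bases; BC5 differs at 6 bases. The closest is BC4.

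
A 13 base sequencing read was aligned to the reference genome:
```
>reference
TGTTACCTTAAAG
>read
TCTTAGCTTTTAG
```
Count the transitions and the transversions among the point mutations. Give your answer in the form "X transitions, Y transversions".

Transitions (purine↔purine or pyrimidine↔pyrimidine): none.
Transversions (purine↔pyrimidine): 2 G→C, 6 C→G, 10 A→T, 11 A→T.

0 transitions, 4 transversions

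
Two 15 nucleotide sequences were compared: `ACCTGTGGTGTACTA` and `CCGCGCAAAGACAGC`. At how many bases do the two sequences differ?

Comparing position by position, 12 bases differ: 1 (A/C), 3 (C/G), 4 (T/C), 6 (T/C), 7 (G/A), 8 (G/A), 9 (T/A), 11 (T/A), 12 (A/C), 13 (C/A), 14 (T/G), 15 (A/C).

12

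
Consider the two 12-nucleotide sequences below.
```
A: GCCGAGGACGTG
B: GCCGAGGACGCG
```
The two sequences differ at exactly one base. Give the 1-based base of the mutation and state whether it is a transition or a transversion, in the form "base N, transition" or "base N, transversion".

base 11, transition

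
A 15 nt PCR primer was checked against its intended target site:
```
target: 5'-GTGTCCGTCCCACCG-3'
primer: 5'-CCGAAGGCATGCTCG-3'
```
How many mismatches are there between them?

11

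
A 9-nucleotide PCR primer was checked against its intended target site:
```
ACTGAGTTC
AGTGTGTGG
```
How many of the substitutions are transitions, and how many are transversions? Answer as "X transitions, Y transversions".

Transitions (purine↔purine or pyrimidine↔pyrimidine): none.
Transversions (purine↔pyrimidine): 2 C→G, 5 A→T, 8 T→G, 9 C→G.

0 transitions, 4 transversions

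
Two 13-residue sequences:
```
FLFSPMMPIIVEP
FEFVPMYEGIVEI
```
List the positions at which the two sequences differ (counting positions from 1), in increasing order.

2, 4, 7, 8, 9, 13

Scanning 1-based: 2: L/E; 4: S/V; 7: M/Y; 8: P/E; 9: I/G; 13: P/I.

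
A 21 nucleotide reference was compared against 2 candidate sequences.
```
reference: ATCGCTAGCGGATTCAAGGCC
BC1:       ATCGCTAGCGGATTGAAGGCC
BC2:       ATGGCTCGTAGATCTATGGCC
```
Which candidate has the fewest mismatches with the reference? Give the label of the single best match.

BC1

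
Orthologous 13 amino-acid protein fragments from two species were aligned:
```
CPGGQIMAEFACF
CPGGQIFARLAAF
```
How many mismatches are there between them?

4

Mismatches (1-based): position 7: M→F; position 9: E→R; position 10: F→L; position 12: C→A.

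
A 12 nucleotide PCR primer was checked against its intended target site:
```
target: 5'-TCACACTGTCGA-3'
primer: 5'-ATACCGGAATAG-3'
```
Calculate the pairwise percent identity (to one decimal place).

16.7%

Mismatches at positions 1, 2, 5, 6, 7, 8, 9, 10, 11, 12 (1-based): 10 of 12.
Identical positions: 2/12 = 16.67% → 16.7%.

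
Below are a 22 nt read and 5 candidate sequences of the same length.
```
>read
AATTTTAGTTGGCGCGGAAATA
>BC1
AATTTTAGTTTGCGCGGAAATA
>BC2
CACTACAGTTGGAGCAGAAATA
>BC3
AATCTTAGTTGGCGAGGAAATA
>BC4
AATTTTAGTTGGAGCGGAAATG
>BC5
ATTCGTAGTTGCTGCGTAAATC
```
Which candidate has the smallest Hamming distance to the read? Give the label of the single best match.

BC1

BC1 differs at 1 site; BC2 differs at 6 sites; BC3 differs at 2 sites; BC4 differs at 2 sites; BC5 differs at 7 sites. The closest is BC1.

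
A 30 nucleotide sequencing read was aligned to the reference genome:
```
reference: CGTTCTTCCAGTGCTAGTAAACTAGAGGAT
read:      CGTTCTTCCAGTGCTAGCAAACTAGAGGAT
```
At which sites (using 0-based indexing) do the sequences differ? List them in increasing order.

Scanning 0-based: 17: T/C.

17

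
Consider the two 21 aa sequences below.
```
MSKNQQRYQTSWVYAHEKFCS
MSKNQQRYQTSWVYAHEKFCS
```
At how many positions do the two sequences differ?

0

No positions differ; the sequences are identical.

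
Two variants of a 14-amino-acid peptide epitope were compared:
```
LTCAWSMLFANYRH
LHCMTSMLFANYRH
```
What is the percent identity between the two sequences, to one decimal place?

3 positions differ (2, 4, 5), so 11 of 14 match: 11/14 = 78.57%.

78.6%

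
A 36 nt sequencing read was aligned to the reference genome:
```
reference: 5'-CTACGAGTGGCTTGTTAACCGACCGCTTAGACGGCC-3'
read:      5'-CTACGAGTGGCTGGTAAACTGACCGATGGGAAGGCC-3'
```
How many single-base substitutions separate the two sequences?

7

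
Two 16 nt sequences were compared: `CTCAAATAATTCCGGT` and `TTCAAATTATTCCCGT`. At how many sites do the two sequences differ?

3

Comparing position by position, 3 sites differ: 1 (C/T), 8 (A/T), 14 (G/C).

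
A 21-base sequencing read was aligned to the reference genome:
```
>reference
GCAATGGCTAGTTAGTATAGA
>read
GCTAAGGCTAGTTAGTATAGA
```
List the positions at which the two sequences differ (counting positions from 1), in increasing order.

Scanning 1-based: 3: A/T; 5: T/A.

3, 5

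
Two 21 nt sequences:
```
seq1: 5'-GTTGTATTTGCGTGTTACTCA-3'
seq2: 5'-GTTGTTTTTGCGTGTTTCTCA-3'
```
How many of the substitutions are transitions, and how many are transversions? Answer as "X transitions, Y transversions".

0 transitions, 2 transversions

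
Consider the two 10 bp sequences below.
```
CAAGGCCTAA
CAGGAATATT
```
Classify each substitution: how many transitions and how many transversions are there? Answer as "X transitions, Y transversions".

3 transitions, 4 transversions

Mismatches (1-based):
site 3: A→G (purine→purine, transition)
site 5: G→A (purine→purine, transition)
site 6: C→A (pyrimidine→purine, transversion)
site 7: C→T (pyrimidine→pyrimidine, transition)
site 8: T→A (pyrimidine→purine, transversion)
site 9: A→T (purine→pyrimidine, transversion)
site 10: A→T (purine→pyrimidine, transversion)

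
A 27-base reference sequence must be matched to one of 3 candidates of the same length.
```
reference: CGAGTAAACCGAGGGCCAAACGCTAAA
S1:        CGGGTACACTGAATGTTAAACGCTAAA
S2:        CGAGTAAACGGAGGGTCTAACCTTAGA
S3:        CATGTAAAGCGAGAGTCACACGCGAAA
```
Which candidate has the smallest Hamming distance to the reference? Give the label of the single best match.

S2

S1 differs at 7 bases; S2 differs at 6 bases; S3 differs at 7 bases. The closest is S2.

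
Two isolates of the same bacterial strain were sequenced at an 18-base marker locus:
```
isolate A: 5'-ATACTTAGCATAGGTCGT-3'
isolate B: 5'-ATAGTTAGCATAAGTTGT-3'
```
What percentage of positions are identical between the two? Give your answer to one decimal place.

83.3%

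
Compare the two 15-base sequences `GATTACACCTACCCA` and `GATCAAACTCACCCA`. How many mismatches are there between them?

Comparing position by position, 4 positions differ: 4 (T/C), 6 (C/A), 9 (C/T), 10 (T/C).

4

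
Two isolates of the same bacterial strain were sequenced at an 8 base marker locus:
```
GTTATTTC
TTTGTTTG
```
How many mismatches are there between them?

3

Mismatches (1-based): site 1: G→T; site 4: A→G; site 8: C→G.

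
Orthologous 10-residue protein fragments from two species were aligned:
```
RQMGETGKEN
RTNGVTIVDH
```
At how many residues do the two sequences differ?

7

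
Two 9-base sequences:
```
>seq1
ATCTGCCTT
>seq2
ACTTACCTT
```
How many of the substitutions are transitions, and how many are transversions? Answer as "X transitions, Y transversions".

Mismatches (1-based):
position 2: T→C (pyrimidine→pyrimidine, transition)
position 3: C→T (pyrimidine→pyrimidine, transition)
position 5: G→A (purine→purine, transition)

3 transitions, 0 transversions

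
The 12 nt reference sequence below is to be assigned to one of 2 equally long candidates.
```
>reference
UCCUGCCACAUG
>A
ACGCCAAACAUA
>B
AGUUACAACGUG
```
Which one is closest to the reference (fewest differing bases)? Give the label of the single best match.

B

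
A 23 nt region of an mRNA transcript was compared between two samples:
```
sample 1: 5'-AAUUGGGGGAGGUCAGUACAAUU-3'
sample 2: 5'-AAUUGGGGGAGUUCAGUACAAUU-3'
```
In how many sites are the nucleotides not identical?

Comparing position by position, 1 site differs: 12 (G/U).

1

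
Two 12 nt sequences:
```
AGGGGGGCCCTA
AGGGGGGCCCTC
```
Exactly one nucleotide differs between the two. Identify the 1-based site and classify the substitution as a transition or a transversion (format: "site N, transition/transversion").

The sequences differ only at site 12: A→C (purine→pyrimidine), a transversion.

site 12, transversion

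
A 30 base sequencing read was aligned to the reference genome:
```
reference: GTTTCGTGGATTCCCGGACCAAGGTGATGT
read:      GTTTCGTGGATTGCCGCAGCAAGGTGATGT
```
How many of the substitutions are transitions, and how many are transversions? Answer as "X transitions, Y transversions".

Mismatches (1-based):
position 13: C→G (pyrimidine→purine, transversion)
position 17: G→C (purine→pyrimidine, transversion)
position 19: C→G (pyrimidine→purine, transversion)

0 transitions, 3 transversions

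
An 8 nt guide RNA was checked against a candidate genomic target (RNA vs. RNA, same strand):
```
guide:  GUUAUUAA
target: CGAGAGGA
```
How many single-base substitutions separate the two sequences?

The sequences differ at bases 1, 2, 3, 4, 5, 6, 7 (1-based) — 7 in total.

7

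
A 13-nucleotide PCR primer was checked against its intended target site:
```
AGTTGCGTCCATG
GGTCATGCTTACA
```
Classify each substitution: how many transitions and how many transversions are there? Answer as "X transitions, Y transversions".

9 transitions, 0 transversions

Mismatches (1-based):
base 1: A→G (purine→purine, transition)
base 4: T→C (pyrimidine→pyrimidine, transition)
base 5: G→A (purine→purine, transition)
base 6: C→T (pyrimidine→pyrimidine, transition)
base 8: T→C (pyrimidine→pyrimidine, transition)
base 9: C→T (pyrimidine→pyrimidine, transition)
base 10: C→T (pyrimidine→pyrimidine, transition)
base 12: T→C (pyrimidine→pyrimidine, transition)
base 13: G→A (purine→purine, transition)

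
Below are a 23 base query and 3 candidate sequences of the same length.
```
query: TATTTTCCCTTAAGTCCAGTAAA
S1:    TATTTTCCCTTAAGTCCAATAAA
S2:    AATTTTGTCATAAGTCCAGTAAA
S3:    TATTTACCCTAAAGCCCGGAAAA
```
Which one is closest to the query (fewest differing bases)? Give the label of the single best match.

S1

S1 differs at 1 base; S2 differs at 4 bases; S3 differs at 5 bases. The closest is S1.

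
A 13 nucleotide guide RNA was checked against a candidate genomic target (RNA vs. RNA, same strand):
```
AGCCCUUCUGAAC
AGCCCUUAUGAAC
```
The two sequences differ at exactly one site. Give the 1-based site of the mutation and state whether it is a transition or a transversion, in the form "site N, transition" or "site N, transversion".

The sequences differ only at site 8: C→A (pyrimidine→purine), a transversion.

site 8, transversion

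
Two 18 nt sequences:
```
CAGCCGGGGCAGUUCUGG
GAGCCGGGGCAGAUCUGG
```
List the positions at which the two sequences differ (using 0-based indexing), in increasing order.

0, 12

Scanning 0-based: 0: C/G; 12: U/A.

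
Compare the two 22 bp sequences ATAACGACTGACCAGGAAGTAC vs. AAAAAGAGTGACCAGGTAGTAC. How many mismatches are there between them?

4

The sequences differ at positions 2, 5, 8, 17 (1-based) — 4 in total.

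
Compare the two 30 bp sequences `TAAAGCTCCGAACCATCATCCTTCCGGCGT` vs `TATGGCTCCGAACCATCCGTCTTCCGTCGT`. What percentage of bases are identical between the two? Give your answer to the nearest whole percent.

80%

Mismatches at positions 3, 4, 18, 19, 20, 27 (1-based): 6 of 30.
Identical positions: 24/30 = 80% → 80%.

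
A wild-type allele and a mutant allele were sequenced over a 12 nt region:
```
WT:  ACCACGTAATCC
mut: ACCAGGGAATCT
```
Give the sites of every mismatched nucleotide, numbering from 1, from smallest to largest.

5, 7, 12

Scanning 1-based: 5: C/G; 7: T/G; 12: C/T.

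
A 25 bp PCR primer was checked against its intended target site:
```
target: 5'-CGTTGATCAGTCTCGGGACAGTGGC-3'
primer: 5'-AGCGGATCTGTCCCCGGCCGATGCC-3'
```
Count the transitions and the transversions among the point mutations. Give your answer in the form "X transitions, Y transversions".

Transitions (purine↔purine or pyrimidine↔pyrimidine): 3 T→C, 13 T→C, 20 A→G, 21 G→A.
Transversions (purine↔pyrimidine): 1 C→A, 4 T→G, 9 A→T, 15 G→C, 18 A→C, 24 G→C.

4 transitions, 6 transversions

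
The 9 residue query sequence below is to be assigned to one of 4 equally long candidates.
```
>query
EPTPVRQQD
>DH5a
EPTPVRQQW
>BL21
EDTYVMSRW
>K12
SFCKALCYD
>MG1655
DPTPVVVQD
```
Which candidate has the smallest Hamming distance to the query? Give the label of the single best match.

Hamming distances to query — DH5a: 1; BL21: 6; K12: 8; MG1655: 3.
Smallest is DH5a with 1 mismatch.

DH5a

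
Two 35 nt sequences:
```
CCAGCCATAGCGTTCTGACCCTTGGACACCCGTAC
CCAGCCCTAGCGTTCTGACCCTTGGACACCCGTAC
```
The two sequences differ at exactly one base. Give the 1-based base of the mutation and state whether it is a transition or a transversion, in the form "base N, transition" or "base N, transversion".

Base 7 changes A→C. A is a purine and C is a pyrimidine, so this is a transversion.

base 7, transversion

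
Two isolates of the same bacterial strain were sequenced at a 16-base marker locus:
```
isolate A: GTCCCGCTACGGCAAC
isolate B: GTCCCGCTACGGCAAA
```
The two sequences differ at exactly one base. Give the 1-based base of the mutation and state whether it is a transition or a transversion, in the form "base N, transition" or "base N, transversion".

base 16, transversion

Base 16 changes C→A. C is a pyrimidine and A is a purine, so this is a transversion.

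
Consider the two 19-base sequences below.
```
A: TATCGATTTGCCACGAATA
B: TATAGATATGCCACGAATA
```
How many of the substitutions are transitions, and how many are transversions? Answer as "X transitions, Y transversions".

Transitions (purine↔purine or pyrimidine↔pyrimidine): none.
Transversions (purine↔pyrimidine): 4 C→A, 8 T→A.

0 transitions, 2 transversions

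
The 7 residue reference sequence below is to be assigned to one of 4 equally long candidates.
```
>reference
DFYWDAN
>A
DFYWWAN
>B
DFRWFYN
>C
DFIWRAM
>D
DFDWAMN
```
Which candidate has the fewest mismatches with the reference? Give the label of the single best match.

A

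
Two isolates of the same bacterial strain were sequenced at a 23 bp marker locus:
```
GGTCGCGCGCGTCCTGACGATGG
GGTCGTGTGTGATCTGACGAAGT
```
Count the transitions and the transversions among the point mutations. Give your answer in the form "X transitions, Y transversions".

Mismatches (1-based):
site 6: C→T (pyrimidine→pyrimidine, transition)
site 8: C→T (pyrimidine→pyrimidine, transition)
site 10: C→T (pyrimidine→pyrimidine, transition)
site 12: T→A (pyrimidine→purine, transversion)
site 13: C→T (pyrimidine→pyrimidine, transition)
site 21: T→A (pyrimidine→purine, transversion)
site 23: G→T (purine→pyrimidine, transversion)

4 transitions, 3 transversions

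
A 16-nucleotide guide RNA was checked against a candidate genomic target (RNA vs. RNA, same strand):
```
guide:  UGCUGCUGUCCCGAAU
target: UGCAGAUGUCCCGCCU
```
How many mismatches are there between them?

4

The sequences differ at positions 4, 6, 14, 15 (1-based) — 4 in total.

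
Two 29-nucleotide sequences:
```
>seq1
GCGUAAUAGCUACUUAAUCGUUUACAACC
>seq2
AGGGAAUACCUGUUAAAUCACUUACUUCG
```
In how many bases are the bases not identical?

Comparing position by position, 12 bases differ: 1 (G/A), 2 (C/G), 4 (U/G), 9 (G/C), 12 (A/G), 13 (C/U), 15 (U/A), 20 (G/A), 21 (U/C), 26 (A/U), 27 (A/U), 29 (C/G).

12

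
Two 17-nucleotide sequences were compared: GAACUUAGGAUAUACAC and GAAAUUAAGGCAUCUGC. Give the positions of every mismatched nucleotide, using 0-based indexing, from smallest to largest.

3, 7, 9, 10, 13, 14, 15

Differences at position 3 (C→A), position 7 (G→A), position 9 (A→G), position 10 (U→C), position 13 (A→C), position 14 (C→U), position 15 (A→G).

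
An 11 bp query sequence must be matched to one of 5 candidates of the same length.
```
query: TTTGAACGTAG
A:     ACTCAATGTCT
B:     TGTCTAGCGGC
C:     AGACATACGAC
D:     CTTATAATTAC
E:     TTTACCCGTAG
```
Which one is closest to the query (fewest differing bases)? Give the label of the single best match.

E

A differs at 6 bases; B differs at 8 bases; C differs at 9 bases; D differs at 6 bases; E differs at 3 bases. The closest is E.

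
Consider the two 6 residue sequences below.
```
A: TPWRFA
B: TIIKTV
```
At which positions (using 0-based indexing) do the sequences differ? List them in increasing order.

1, 2, 3, 4, 5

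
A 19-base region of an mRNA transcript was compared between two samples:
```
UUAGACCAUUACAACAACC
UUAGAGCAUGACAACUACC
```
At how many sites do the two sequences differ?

3

The sequences differ at sites 6, 10, 16 (1-based) — 3 in total.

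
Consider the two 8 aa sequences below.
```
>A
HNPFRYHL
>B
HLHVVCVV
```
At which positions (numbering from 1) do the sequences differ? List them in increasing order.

Differences at position 2 (N→L), position 3 (P→H), position 4 (F→V), position 5 (R→V), position 6 (Y→C), position 7 (H→V), position 8 (L→V).

2, 3, 4, 5, 6, 7, 8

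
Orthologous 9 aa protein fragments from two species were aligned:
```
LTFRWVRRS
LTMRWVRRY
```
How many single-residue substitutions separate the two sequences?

The sequences differ at positions 3, 9 (1-based) — 2 in total.

2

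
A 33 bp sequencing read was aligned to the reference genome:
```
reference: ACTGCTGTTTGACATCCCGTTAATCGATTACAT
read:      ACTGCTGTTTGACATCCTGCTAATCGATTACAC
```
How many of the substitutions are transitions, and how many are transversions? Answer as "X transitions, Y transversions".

3 transitions, 0 transversions

Transitions (purine↔purine or pyrimidine↔pyrimidine): 18 C→T, 20 T→C, 33 T→C.
Transversions (purine↔pyrimidine): none.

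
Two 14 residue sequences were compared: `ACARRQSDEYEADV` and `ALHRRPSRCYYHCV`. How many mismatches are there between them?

8

The sequences differ at positions 2, 3, 6, 8, 9, 11, 12, 13 (1-based) — 8 in total.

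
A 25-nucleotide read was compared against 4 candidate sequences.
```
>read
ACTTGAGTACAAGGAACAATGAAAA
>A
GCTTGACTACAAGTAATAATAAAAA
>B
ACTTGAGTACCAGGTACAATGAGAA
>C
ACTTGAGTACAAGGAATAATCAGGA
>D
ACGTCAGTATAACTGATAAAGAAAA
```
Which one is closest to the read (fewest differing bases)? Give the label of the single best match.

B

Hamming distances to read — A: 5; B: 3; C: 4; D: 8.
Smallest is B with 3 mismatches.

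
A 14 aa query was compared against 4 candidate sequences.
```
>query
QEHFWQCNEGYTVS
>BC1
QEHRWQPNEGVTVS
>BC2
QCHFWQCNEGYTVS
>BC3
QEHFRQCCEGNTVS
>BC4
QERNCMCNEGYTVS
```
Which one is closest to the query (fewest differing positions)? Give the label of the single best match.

BC1 differs at 3 positions; BC2 differs at 1 position; BC3 differs at 3 positions; BC4 differs at 4 positions. The closest is BC2.

BC2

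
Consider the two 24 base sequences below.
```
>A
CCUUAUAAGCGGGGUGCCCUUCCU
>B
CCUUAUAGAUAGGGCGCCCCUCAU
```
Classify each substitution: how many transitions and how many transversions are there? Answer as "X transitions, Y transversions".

Mismatches (1-based):
position 8: A→G (purine→purine, transition)
position 9: G→A (purine→purine, transition)
position 10: C→U (pyrimidine→pyrimidine, transition)
position 11: G→A (purine→purine, transition)
position 15: U→C (pyrimidine→pyrimidine, transition)
position 20: U→C (pyrimidine→pyrimidine, transition)
position 23: C→A (pyrimidine→purine, transversion)

6 transitions, 1 transversion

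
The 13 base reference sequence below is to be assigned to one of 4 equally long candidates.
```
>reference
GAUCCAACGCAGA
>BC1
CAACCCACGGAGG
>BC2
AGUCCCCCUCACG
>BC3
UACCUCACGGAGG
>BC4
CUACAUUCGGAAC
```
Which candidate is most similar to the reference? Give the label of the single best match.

BC1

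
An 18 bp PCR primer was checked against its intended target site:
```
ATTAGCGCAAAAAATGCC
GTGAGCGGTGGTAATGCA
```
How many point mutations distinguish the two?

8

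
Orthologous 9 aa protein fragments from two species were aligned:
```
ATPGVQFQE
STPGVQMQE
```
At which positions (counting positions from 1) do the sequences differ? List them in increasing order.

1, 7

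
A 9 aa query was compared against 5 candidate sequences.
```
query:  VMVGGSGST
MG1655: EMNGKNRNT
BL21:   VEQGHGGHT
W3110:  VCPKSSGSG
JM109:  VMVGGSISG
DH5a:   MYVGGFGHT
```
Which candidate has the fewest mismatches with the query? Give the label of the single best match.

MG1655 differs at 6 positions; BL21 differs at 5 positions; W3110 differs at 5 positions; JM109 differs at 2 positions; DH5a differs at 4 positions. The closest is JM109.

JM109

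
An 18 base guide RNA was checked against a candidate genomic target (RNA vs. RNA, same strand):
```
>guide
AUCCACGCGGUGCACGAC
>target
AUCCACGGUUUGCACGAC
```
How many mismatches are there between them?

Mismatches (1-based): site 8: C→G; site 9: G→U; site 10: G→U.

3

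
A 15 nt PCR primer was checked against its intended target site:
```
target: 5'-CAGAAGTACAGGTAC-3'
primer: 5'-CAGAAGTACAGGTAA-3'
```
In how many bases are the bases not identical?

1

The sequences differ at bases 15 (1-based) — 1 in total.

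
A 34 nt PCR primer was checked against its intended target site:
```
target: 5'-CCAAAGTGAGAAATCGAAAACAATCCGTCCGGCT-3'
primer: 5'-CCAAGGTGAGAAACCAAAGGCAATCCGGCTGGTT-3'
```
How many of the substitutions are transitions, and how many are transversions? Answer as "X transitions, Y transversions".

7 transitions, 1 transversion

Mismatches (1-based):
site 5: A→G (purine→purine, transition)
site 14: T→C (pyrimidine→pyrimidine, transition)
site 16: G→A (purine→purine, transition)
site 19: A→G (purine→purine, transition)
site 20: A→G (purine→purine, transition)
site 28: T→G (pyrimidine→purine, transversion)
site 30: C→T (pyrimidine→pyrimidine, transition)
site 33: C→T (pyrimidine→pyrimidine, transition)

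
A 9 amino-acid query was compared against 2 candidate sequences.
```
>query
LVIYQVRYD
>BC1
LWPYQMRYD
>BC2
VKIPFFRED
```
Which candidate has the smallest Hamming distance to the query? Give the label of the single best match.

BC1 differs at 3 residues; BC2 differs at 6 residues. The closest is BC1.

BC1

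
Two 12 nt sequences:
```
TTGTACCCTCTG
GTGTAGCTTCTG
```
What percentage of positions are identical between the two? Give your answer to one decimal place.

75.0%

3 positions differ (1, 6, 8), so 9 of 12 match: 9/12 = 75%.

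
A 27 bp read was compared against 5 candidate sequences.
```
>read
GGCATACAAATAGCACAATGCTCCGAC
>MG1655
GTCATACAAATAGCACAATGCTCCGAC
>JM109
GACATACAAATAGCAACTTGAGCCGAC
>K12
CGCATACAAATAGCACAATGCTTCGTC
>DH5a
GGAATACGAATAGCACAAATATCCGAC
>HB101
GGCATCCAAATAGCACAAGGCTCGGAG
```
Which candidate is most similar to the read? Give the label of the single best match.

MG1655

Hamming distances to read — MG1655: 1; JM109: 6; K12: 3; DH5a: 5; HB101: 4.
Smallest is MG1655 with 1 mismatch.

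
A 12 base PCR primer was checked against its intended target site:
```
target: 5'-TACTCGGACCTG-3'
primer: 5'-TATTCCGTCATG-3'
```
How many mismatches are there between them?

4

Comparing position by position, 4 sites differ: 3 (C/T), 6 (G/C), 8 (A/T), 10 (C/A).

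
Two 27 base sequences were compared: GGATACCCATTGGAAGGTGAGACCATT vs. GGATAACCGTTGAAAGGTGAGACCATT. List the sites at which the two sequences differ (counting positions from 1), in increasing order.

Scanning 1-based: 6: C/A; 9: A/G; 13: G/A.

6, 9, 13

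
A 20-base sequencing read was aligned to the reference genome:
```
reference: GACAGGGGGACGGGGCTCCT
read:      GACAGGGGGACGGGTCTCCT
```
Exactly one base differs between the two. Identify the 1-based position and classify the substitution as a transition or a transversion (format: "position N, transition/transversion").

position 15, transversion

Position 15 changes G→T. G is a purine and T is a pyrimidine, so this is a transversion.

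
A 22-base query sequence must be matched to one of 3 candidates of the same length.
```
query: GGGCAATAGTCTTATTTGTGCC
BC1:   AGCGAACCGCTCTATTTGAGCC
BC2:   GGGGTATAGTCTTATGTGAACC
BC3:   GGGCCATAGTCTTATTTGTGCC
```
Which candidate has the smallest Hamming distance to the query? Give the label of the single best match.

BC1 differs at 9 positions; BC2 differs at 5 positions; BC3 differs at 1 position. The closest is BC3.

BC3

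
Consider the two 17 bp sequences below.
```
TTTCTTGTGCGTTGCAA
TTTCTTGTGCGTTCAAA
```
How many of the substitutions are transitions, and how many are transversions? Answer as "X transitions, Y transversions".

Mismatches (1-based):
position 14: G→C (purine→pyrimidine, transversion)
position 15: C→A (pyrimidine→purine, transversion)

0 transitions, 2 transversions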